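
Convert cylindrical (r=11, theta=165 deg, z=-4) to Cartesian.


x = 11 * cos(165) = -10.6252
y = 11 * sin(165) = 2.847
z = -4

(-10.6252, 2.847, -4)


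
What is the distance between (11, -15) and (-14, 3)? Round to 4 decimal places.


d = sqrt((-14-11)^2 + (3--15)^2) = 30.8058

30.8058


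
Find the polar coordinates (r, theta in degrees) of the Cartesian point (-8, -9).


r = sqrt((-8)^2 + (-9)^2) = 12.0416
theta = atan2(-9, -8) = 228.3665 degrees

r = 12.0416, theta = 228.3665 degrees


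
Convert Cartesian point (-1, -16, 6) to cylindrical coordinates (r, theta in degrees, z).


r = sqrt((-1)^2 + (-16)^2) = 16.0312
theta = atan2(-16, -1) = 266.4237 deg
z = 6

r = 16.0312, theta = 266.4237 deg, z = 6


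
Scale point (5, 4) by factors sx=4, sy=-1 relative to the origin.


Scaling: (x*sx, y*sy) = (5*4, 4*-1) = (20, -4)

(20, -4)


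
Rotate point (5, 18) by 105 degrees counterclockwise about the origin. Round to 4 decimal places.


x' = 5*cos(105) - 18*sin(105) = -18.6808
y' = 5*sin(105) + 18*cos(105) = 0.1709

(-18.6808, 0.1709)


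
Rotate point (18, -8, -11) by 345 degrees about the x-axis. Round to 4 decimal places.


x' = 18
y' = -8*cos(345) - -11*sin(345) = -10.5744
z' = -8*sin(345) + -11*cos(345) = -8.5546

(18, -10.5744, -8.5546)


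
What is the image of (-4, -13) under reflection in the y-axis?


Reflection across y-axis: (x, y) -> (-x, y)
(-4, -13) -> (4, -13)

(4, -13)


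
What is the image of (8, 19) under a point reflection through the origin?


Reflection through origin: (x, y) -> (-x, -y)
(8, 19) -> (-8, -19)

(-8, -19)


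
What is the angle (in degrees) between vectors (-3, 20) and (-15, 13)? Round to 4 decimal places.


dot = -3*-15 + 20*13 = 305
|u| = 20.2237, |v| = 19.8494
cos(angle) = 0.7598
angle = 40.5549 degrees

40.5549 degrees


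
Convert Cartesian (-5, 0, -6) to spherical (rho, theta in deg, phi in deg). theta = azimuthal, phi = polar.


rho = sqrt((-5)^2 + 0^2 + (-6)^2) = 7.8102
theta = atan2(0, -5) = 180 deg
phi = acos(-6/7.8102) = 140.1944 deg

rho = 7.8102, theta = 180 deg, phi = 140.1944 deg


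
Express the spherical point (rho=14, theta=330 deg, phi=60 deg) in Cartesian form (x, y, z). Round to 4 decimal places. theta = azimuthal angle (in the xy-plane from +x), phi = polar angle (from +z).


x = 14 * sin(60) * cos(330) = 10.5
y = 14 * sin(60) * sin(330) = -6.0622
z = 14 * cos(60) = 7

(10.5, -6.0622, 7)


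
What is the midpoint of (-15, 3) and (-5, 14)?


Midpoint = ((-15+-5)/2, (3+14)/2) = (-10, 8.5)

(-10, 8.5)


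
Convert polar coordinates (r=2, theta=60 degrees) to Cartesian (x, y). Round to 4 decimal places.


x = 2 * cos(60) = 1
y = 2 * sin(60) = 1.7321

(1, 1.7321)


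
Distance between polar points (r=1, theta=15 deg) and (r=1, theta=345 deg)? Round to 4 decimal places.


d = sqrt(r1^2 + r2^2 - 2*r1*r2*cos(t2-t1))
d = sqrt(1^2 + 1^2 - 2*1*1*cos(345-15)) = 0.5176

0.5176


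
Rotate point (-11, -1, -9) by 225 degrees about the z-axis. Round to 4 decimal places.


x' = -11*cos(225) - -1*sin(225) = 7.0711
y' = -11*sin(225) + -1*cos(225) = 8.4853
z' = -9

(7.0711, 8.4853, -9)


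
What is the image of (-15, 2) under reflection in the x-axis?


Reflection across x-axis: (x, y) -> (x, -y)
(-15, 2) -> (-15, -2)

(-15, -2)


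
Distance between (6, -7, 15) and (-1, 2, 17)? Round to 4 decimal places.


d = sqrt((-1-6)^2 + (2--7)^2 + (17-15)^2) = 11.5758

11.5758


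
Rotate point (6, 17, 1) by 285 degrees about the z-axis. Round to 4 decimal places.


x' = 6*cos(285) - 17*sin(285) = 17.9737
y' = 6*sin(285) + 17*cos(285) = -1.3956
z' = 1

(17.9737, -1.3956, 1)


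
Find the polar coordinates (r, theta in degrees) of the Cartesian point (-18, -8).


r = sqrt((-18)^2 + (-8)^2) = 19.6977
theta = atan2(-8, -18) = 203.9625 degrees

r = 19.6977, theta = 203.9625 degrees


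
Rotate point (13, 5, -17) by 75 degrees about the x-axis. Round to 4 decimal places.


x' = 13
y' = 5*cos(75) - -17*sin(75) = 17.7148
z' = 5*sin(75) + -17*cos(75) = 0.4297

(13, 17.7148, 0.4297)


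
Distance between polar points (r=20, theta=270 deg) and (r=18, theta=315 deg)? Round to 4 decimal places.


d = sqrt(r1^2 + r2^2 - 2*r1*r2*cos(t2-t1))
d = sqrt(20^2 + 18^2 - 2*20*18*cos(315-270)) = 14.6589

14.6589


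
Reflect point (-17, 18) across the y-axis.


Reflection across y-axis: (x, y) -> (-x, y)
(-17, 18) -> (17, 18)

(17, 18)


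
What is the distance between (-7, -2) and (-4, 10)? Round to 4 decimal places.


d = sqrt((-4--7)^2 + (10--2)^2) = 12.3693

12.3693


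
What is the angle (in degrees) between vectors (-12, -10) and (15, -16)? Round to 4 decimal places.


dot = -12*15 + -10*-16 = -20
|u| = 15.6205, |v| = 21.9317
cos(angle) = -0.0584
angle = 93.3468 degrees

93.3468 degrees


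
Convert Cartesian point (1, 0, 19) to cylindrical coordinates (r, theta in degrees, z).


r = sqrt(1^2 + 0^2) = 1
theta = atan2(0, 1) = 0 deg
z = 19

r = 1, theta = 0 deg, z = 19


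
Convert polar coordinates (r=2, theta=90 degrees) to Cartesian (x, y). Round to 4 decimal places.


x = 2 * cos(90) = 0
y = 2 * sin(90) = 2

(0, 2)


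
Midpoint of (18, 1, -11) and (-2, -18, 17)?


Midpoint = ((18+-2)/2, (1+-18)/2, (-11+17)/2) = (8, -8.5, 3)

(8, -8.5, 3)


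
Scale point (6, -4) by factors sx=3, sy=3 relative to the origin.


Scaling: (x*sx, y*sy) = (6*3, -4*3) = (18, -12)

(18, -12)


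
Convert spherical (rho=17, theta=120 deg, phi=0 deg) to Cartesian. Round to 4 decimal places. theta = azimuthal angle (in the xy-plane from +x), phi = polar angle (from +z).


x = 17 * sin(0) * cos(120) = 0
y = 17 * sin(0) * sin(120) = 0
z = 17 * cos(0) = 17

(0, 0, 17)


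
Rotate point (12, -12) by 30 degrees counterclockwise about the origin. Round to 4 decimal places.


x' = 12*cos(30) - -12*sin(30) = 16.3923
y' = 12*sin(30) + -12*cos(30) = -4.3923

(16.3923, -4.3923)


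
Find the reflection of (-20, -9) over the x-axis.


Reflection across x-axis: (x, y) -> (x, -y)
(-20, -9) -> (-20, 9)

(-20, 9)


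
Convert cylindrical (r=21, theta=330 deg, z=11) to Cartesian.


x = 21 * cos(330) = 18.1865
y = 21 * sin(330) = -10.5
z = 11

(18.1865, -10.5, 11)


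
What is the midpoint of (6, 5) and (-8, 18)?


Midpoint = ((6+-8)/2, (5+18)/2) = (-1, 11.5)

(-1, 11.5)


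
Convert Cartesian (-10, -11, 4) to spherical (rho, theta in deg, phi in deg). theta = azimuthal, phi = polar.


rho = sqrt((-10)^2 + (-11)^2 + 4^2) = 15.3948
theta = atan2(-11, -10) = 227.7263 deg
phi = acos(4/15.3948) = 74.9401 deg

rho = 15.3948, theta = 227.7263 deg, phi = 74.9401 deg


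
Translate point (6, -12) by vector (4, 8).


Translation: (x+dx, y+dy) = (6+4, -12+8) = (10, -4)

(10, -4)


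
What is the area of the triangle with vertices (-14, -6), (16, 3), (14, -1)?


Area = |x1(y2-y3) + x2(y3-y1) + x3(y1-y2)| / 2
= |-14*(3--1) + 16*(-1--6) + 14*(-6-3)| / 2
= 51

51


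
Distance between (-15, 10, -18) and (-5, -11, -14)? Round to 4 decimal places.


d = sqrt((-5--15)^2 + (-11-10)^2 + (-14--18)^2) = 23.6008

23.6008


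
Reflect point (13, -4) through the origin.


Reflection through origin: (x, y) -> (-x, -y)
(13, -4) -> (-13, 4)

(-13, 4)


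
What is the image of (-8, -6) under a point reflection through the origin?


Reflection through origin: (x, y) -> (-x, -y)
(-8, -6) -> (8, 6)

(8, 6)


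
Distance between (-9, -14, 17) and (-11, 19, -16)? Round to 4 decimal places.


d = sqrt((-11--9)^2 + (19--14)^2 + (-16-17)^2) = 46.7119

46.7119


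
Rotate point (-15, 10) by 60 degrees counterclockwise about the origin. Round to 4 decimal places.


x' = -15*cos(60) - 10*sin(60) = -16.1603
y' = -15*sin(60) + 10*cos(60) = -7.9904

(-16.1603, -7.9904)


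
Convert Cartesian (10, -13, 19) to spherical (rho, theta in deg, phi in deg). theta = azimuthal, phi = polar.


rho = sqrt(10^2 + (-13)^2 + 19^2) = 25.0998
theta = atan2(-13, 10) = 307.5686 deg
phi = acos(19/25.0998) = 40.8015 deg

rho = 25.0998, theta = 307.5686 deg, phi = 40.8015 deg


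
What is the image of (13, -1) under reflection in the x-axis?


Reflection across x-axis: (x, y) -> (x, -y)
(13, -1) -> (13, 1)

(13, 1)


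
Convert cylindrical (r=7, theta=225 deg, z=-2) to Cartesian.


x = 7 * cos(225) = -4.9497
y = 7 * sin(225) = -4.9497
z = -2

(-4.9497, -4.9497, -2)


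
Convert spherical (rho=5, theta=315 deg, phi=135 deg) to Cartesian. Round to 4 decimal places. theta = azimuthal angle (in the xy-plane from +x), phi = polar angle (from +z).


x = 5 * sin(135) * cos(315) = 2.5
y = 5 * sin(135) * sin(315) = -2.5
z = 5 * cos(135) = -3.5355

(2.5, -2.5, -3.5355)


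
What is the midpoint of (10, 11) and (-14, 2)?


Midpoint = ((10+-14)/2, (11+2)/2) = (-2, 6.5)

(-2, 6.5)


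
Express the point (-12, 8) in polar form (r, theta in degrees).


r = sqrt((-12)^2 + 8^2) = 14.4222
theta = atan2(8, -12) = 146.3099 degrees

r = 14.4222, theta = 146.3099 degrees


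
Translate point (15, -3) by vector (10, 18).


Translation: (x+dx, y+dy) = (15+10, -3+18) = (25, 15)

(25, 15)


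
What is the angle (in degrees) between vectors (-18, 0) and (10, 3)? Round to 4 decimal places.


dot = -18*10 + 0*3 = -180
|u| = 18, |v| = 10.4403
cos(angle) = -0.9578
angle = 163.3008 degrees

163.3008 degrees


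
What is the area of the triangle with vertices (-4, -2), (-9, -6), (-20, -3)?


Area = |x1(y2-y3) + x2(y3-y1) + x3(y1-y2)| / 2
= |-4*(-6--3) + -9*(-3--2) + -20*(-2--6)| / 2
= 29.5

29.5


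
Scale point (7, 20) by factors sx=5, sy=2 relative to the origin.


Scaling: (x*sx, y*sy) = (7*5, 20*2) = (35, 40)

(35, 40)


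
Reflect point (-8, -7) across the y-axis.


Reflection across y-axis: (x, y) -> (-x, y)
(-8, -7) -> (8, -7)

(8, -7)


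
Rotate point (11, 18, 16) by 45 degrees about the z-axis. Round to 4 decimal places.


x' = 11*cos(45) - 18*sin(45) = -4.9497
y' = 11*sin(45) + 18*cos(45) = 20.5061
z' = 16

(-4.9497, 20.5061, 16)


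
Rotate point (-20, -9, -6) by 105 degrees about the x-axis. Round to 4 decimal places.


x' = -20
y' = -9*cos(105) - -6*sin(105) = 8.1249
z' = -9*sin(105) + -6*cos(105) = -7.1404

(-20, 8.1249, -7.1404)


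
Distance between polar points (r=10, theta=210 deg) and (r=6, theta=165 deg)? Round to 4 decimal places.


d = sqrt(r1^2 + r2^2 - 2*r1*r2*cos(t2-t1))
d = sqrt(10^2 + 6^2 - 2*10*6*cos(165-210)) = 7.1517

7.1517


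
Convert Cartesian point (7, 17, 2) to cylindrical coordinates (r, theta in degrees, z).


r = sqrt(7^2 + 17^2) = 18.3848
theta = atan2(17, 7) = 67.6199 deg
z = 2

r = 18.3848, theta = 67.6199 deg, z = 2


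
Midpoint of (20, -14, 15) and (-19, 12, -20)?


Midpoint = ((20+-19)/2, (-14+12)/2, (15+-20)/2) = (0.5, -1, -2.5)

(0.5, -1, -2.5)


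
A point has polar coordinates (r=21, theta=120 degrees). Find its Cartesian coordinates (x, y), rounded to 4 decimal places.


x = 21 * cos(120) = -10.5
y = 21 * sin(120) = 18.1865

(-10.5, 18.1865)


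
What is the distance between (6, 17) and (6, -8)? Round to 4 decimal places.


d = sqrt((6-6)^2 + (-8-17)^2) = 25

25


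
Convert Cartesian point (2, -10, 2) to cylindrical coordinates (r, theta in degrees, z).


r = sqrt(2^2 + (-10)^2) = 10.198
theta = atan2(-10, 2) = 281.3099 deg
z = 2

r = 10.198, theta = 281.3099 deg, z = 2


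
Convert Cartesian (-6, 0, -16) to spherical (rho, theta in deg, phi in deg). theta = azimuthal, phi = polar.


rho = sqrt((-6)^2 + 0^2 + (-16)^2) = 17.088
theta = atan2(0, -6) = 180 deg
phi = acos(-16/17.088) = 159.444 deg

rho = 17.088, theta = 180 deg, phi = 159.444 deg


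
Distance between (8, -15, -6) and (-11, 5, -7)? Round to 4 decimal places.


d = sqrt((-11-8)^2 + (5--15)^2 + (-7--6)^2) = 27.6043

27.6043


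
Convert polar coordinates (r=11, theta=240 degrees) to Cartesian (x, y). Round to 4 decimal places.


x = 11 * cos(240) = -5.5
y = 11 * sin(240) = -9.5263

(-5.5, -9.5263)


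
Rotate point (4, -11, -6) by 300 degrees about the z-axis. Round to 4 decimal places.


x' = 4*cos(300) - -11*sin(300) = -7.5263
y' = 4*sin(300) + -11*cos(300) = -8.9641
z' = -6

(-7.5263, -8.9641, -6)


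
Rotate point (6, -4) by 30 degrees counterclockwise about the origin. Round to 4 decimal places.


x' = 6*cos(30) - -4*sin(30) = 7.1962
y' = 6*sin(30) + -4*cos(30) = -0.4641

(7.1962, -0.4641)


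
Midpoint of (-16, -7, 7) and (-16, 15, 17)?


Midpoint = ((-16+-16)/2, (-7+15)/2, (7+17)/2) = (-16, 4, 12)

(-16, 4, 12)


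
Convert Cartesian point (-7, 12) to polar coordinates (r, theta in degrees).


r = sqrt((-7)^2 + 12^2) = 13.8924
theta = atan2(12, -7) = 120.2564 degrees

r = 13.8924, theta = 120.2564 degrees


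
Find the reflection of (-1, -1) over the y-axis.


Reflection across y-axis: (x, y) -> (-x, y)
(-1, -1) -> (1, -1)

(1, -1)


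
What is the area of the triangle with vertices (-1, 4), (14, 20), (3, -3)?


Area = |x1(y2-y3) + x2(y3-y1) + x3(y1-y2)| / 2
= |-1*(20--3) + 14*(-3-4) + 3*(4-20)| / 2
= 84.5

84.5


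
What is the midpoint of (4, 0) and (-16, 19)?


Midpoint = ((4+-16)/2, (0+19)/2) = (-6, 9.5)

(-6, 9.5)


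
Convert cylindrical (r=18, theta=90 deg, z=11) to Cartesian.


x = 18 * cos(90) = 0
y = 18 * sin(90) = 18
z = 11

(0, 18, 11)


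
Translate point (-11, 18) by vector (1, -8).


Translation: (x+dx, y+dy) = (-11+1, 18+-8) = (-10, 10)

(-10, 10)


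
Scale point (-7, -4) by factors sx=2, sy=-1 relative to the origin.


Scaling: (x*sx, y*sy) = (-7*2, -4*-1) = (-14, 4)

(-14, 4)


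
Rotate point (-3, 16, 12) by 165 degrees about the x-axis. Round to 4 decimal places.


x' = -3
y' = 16*cos(165) - 12*sin(165) = -18.5606
z' = 16*sin(165) + 12*cos(165) = -7.45

(-3, -18.5606, -7.45)


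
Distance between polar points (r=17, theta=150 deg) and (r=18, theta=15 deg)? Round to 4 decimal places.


d = sqrt(r1^2 + r2^2 - 2*r1*r2*cos(t2-t1))
d = sqrt(17^2 + 18^2 - 2*17*18*cos(15-150)) = 32.338

32.338


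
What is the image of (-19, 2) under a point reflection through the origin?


Reflection through origin: (x, y) -> (-x, -y)
(-19, 2) -> (19, -2)

(19, -2)


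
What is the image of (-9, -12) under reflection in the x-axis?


Reflection across x-axis: (x, y) -> (x, -y)
(-9, -12) -> (-9, 12)

(-9, 12)


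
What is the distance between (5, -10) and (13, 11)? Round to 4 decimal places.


d = sqrt((13-5)^2 + (11--10)^2) = 22.4722

22.4722


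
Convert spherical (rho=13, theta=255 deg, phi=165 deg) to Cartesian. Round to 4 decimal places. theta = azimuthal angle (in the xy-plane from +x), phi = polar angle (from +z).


x = 13 * sin(165) * cos(255) = -0.8708
y = 13 * sin(165) * sin(255) = -3.25
z = 13 * cos(165) = -12.557

(-0.8708, -3.25, -12.557)


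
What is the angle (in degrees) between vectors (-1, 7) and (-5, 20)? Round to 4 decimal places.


dot = -1*-5 + 7*20 = 145
|u| = 7.0711, |v| = 20.6155
cos(angle) = 0.9947
angle = 5.9061 degrees

5.9061 degrees


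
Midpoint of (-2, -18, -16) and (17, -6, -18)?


Midpoint = ((-2+17)/2, (-18+-6)/2, (-16+-18)/2) = (7.5, -12, -17)

(7.5, -12, -17)


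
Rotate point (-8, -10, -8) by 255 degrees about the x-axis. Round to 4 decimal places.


x' = -8
y' = -10*cos(255) - -8*sin(255) = -5.1392
z' = -10*sin(255) + -8*cos(255) = 11.7298

(-8, -5.1392, 11.7298)


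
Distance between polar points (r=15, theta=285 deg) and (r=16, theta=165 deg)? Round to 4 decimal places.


d = sqrt(r1^2 + r2^2 - 2*r1*r2*cos(t2-t1))
d = sqrt(15^2 + 16^2 - 2*15*16*cos(165-285)) = 26.8514

26.8514


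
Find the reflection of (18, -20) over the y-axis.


Reflection across y-axis: (x, y) -> (-x, y)
(18, -20) -> (-18, -20)

(-18, -20)


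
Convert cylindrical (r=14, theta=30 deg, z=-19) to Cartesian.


x = 14 * cos(30) = 12.1244
y = 14 * sin(30) = 7
z = -19

(12.1244, 7, -19)


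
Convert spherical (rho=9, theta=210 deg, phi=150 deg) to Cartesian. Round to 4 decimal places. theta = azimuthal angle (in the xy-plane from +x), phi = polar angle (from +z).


x = 9 * sin(150) * cos(210) = -3.8971
y = 9 * sin(150) * sin(210) = -2.25
z = 9 * cos(150) = -7.7942

(-3.8971, -2.25, -7.7942)


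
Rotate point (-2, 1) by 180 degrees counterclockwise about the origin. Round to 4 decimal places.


x' = -2*cos(180) - 1*sin(180) = 2
y' = -2*sin(180) + 1*cos(180) = -1

(2, -1)


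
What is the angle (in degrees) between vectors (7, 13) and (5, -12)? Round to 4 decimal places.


dot = 7*5 + 13*-12 = -121
|u| = 14.7648, |v| = 13
cos(angle) = -0.6304
angle = 129.0794 degrees

129.0794 degrees


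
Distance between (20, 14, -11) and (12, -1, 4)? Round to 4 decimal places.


d = sqrt((12-20)^2 + (-1-14)^2 + (4--11)^2) = 22.6716

22.6716


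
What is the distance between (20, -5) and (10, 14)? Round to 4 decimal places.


d = sqrt((10-20)^2 + (14--5)^2) = 21.4709

21.4709


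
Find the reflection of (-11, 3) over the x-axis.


Reflection across x-axis: (x, y) -> (x, -y)
(-11, 3) -> (-11, -3)

(-11, -3)


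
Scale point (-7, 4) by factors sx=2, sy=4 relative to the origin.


Scaling: (x*sx, y*sy) = (-7*2, 4*4) = (-14, 16)

(-14, 16)


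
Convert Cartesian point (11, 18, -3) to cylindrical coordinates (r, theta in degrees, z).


r = sqrt(11^2 + 18^2) = 21.095
theta = atan2(18, 11) = 58.5704 deg
z = -3

r = 21.095, theta = 58.5704 deg, z = -3


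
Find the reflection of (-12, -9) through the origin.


Reflection through origin: (x, y) -> (-x, -y)
(-12, -9) -> (12, 9)

(12, 9)


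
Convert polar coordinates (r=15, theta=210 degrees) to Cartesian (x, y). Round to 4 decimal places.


x = 15 * cos(210) = -12.9904
y = 15 * sin(210) = -7.5

(-12.9904, -7.5)


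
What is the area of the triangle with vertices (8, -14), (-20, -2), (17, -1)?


Area = |x1(y2-y3) + x2(y3-y1) + x3(y1-y2)| / 2
= |8*(-2--1) + -20*(-1--14) + 17*(-14--2)| / 2
= 236

236


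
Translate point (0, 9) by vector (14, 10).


Translation: (x+dx, y+dy) = (0+14, 9+10) = (14, 19)

(14, 19)


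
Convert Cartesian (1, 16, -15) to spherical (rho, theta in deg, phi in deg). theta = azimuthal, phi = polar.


rho = sqrt(1^2 + 16^2 + (-15)^2) = 21.9545
theta = atan2(16, 1) = 86.4237 deg
phi = acos(-15/21.9545) = 133.0967 deg

rho = 21.9545, theta = 86.4237 deg, phi = 133.0967 deg


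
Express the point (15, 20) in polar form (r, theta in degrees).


r = sqrt(15^2 + 20^2) = 25
theta = atan2(20, 15) = 53.1301 degrees

r = 25, theta = 53.1301 degrees


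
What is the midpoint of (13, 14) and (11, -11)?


Midpoint = ((13+11)/2, (14+-11)/2) = (12, 1.5)

(12, 1.5)


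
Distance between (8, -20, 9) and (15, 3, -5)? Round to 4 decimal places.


d = sqrt((15-8)^2 + (3--20)^2 + (-5-9)^2) = 27.8209

27.8209


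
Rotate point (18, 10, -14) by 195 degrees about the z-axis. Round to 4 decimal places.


x' = 18*cos(195) - 10*sin(195) = -14.7985
y' = 18*sin(195) + 10*cos(195) = -14.318
z' = -14

(-14.7985, -14.318, -14)


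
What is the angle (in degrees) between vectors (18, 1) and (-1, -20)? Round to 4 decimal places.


dot = 18*-1 + 1*-20 = -38
|u| = 18.0278, |v| = 20.025
cos(angle) = -0.1053
angle = 96.0422 degrees

96.0422 degrees


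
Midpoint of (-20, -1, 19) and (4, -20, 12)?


Midpoint = ((-20+4)/2, (-1+-20)/2, (19+12)/2) = (-8, -10.5, 15.5)

(-8, -10.5, 15.5)


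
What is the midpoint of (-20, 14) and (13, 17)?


Midpoint = ((-20+13)/2, (14+17)/2) = (-3.5, 15.5)

(-3.5, 15.5)


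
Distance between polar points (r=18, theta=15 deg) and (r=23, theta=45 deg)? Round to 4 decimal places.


d = sqrt(r1^2 + r2^2 - 2*r1*r2*cos(t2-t1))
d = sqrt(18^2 + 23^2 - 2*18*23*cos(45-15)) = 11.6589

11.6589


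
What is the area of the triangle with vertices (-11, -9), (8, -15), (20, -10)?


Area = |x1(y2-y3) + x2(y3-y1) + x3(y1-y2)| / 2
= |-11*(-15--10) + 8*(-10--9) + 20*(-9--15)| / 2
= 83.5

83.5


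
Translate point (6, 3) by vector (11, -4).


Translation: (x+dx, y+dy) = (6+11, 3+-4) = (17, -1)

(17, -1)


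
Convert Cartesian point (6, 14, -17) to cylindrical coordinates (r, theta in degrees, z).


r = sqrt(6^2 + 14^2) = 15.2315
theta = atan2(14, 6) = 66.8014 deg
z = -17

r = 15.2315, theta = 66.8014 deg, z = -17


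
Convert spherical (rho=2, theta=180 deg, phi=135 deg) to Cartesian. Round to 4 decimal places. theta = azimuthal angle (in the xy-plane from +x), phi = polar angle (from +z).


x = 2 * sin(135) * cos(180) = -1.4142
y = 2 * sin(135) * sin(180) = 0
z = 2 * cos(135) = -1.4142

(-1.4142, 0, -1.4142)


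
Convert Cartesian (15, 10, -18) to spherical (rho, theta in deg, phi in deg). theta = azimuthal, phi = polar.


rho = sqrt(15^2 + 10^2 + (-18)^2) = 25.4755
theta = atan2(10, 15) = 33.6901 deg
phi = acos(-18/25.4755) = 134.9559 deg

rho = 25.4755, theta = 33.6901 deg, phi = 134.9559 deg


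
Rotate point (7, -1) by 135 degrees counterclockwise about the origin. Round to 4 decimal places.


x' = 7*cos(135) - -1*sin(135) = -4.2426
y' = 7*sin(135) + -1*cos(135) = 5.6569

(-4.2426, 5.6569)


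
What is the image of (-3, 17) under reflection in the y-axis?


Reflection across y-axis: (x, y) -> (-x, y)
(-3, 17) -> (3, 17)

(3, 17)


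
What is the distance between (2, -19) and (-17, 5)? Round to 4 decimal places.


d = sqrt((-17-2)^2 + (5--19)^2) = 30.6105

30.6105


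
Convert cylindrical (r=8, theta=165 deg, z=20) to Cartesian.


x = 8 * cos(165) = -7.7274
y = 8 * sin(165) = 2.0706
z = 20

(-7.7274, 2.0706, 20)


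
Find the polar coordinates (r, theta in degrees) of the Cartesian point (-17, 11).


r = sqrt((-17)^2 + 11^2) = 20.2485
theta = atan2(11, -17) = 147.0948 degrees

r = 20.2485, theta = 147.0948 degrees


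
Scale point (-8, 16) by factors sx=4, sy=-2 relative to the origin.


Scaling: (x*sx, y*sy) = (-8*4, 16*-2) = (-32, -32)

(-32, -32)


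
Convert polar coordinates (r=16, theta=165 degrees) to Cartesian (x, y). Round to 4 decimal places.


x = 16 * cos(165) = -15.4548
y = 16 * sin(165) = 4.1411

(-15.4548, 4.1411)


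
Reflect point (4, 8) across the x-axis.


Reflection across x-axis: (x, y) -> (x, -y)
(4, 8) -> (4, -8)

(4, -8)


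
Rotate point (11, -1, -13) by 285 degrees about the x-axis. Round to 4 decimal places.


x' = 11
y' = -1*cos(285) - -13*sin(285) = -12.8159
z' = -1*sin(285) + -13*cos(285) = -2.3987

(11, -12.8159, -2.3987)


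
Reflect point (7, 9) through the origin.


Reflection through origin: (x, y) -> (-x, -y)
(7, 9) -> (-7, -9)

(-7, -9)


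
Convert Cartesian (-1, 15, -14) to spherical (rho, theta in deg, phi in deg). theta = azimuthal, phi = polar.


rho = sqrt((-1)^2 + 15^2 + (-14)^2) = 20.5426
theta = atan2(15, -1) = 93.8141 deg
phi = acos(-14/20.5426) = 132.9617 deg

rho = 20.5426, theta = 93.8141 deg, phi = 132.9617 deg


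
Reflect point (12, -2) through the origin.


Reflection through origin: (x, y) -> (-x, -y)
(12, -2) -> (-12, 2)

(-12, 2)


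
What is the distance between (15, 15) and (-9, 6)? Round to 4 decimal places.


d = sqrt((-9-15)^2 + (6-15)^2) = 25.632

25.632


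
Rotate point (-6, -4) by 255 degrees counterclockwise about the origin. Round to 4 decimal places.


x' = -6*cos(255) - -4*sin(255) = -2.3108
y' = -6*sin(255) + -4*cos(255) = 6.8308

(-2.3108, 6.8308)


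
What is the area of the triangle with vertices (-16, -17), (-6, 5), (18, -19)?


Area = |x1(y2-y3) + x2(y3-y1) + x3(y1-y2)| / 2
= |-16*(5--19) + -6*(-19--17) + 18*(-17-5)| / 2
= 384

384


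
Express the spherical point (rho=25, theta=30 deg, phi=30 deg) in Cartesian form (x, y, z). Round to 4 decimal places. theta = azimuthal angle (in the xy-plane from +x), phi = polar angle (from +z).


x = 25 * sin(30) * cos(30) = 10.8253
y = 25 * sin(30) * sin(30) = 6.25
z = 25 * cos(30) = 21.6506

(10.8253, 6.25, 21.6506)


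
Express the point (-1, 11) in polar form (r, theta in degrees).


r = sqrt((-1)^2 + 11^2) = 11.0454
theta = atan2(11, -1) = 95.1944 degrees

r = 11.0454, theta = 95.1944 degrees


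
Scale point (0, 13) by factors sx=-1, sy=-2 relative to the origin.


Scaling: (x*sx, y*sy) = (0*-1, 13*-2) = (0, -26)

(0, -26)


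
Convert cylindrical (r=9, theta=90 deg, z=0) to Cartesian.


x = 9 * cos(90) = 0
y = 9 * sin(90) = 9
z = 0

(0, 9, 0)


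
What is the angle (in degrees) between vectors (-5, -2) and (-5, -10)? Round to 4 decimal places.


dot = -5*-5 + -2*-10 = 45
|u| = 5.3852, |v| = 11.1803
cos(angle) = 0.7474
angle = 41.6335 degrees

41.6335 degrees


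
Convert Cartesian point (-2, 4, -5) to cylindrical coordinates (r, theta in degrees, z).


r = sqrt((-2)^2 + 4^2) = 4.4721
theta = atan2(4, -2) = 116.5651 deg
z = -5

r = 4.4721, theta = 116.5651 deg, z = -5


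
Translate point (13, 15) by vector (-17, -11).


Translation: (x+dx, y+dy) = (13+-17, 15+-11) = (-4, 4)

(-4, 4)


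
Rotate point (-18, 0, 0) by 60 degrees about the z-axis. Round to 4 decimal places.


x' = -18*cos(60) - 0*sin(60) = -9
y' = -18*sin(60) + 0*cos(60) = -15.5885
z' = 0

(-9, -15.5885, 0)


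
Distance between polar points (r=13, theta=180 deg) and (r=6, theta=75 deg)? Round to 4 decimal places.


d = sqrt(r1^2 + r2^2 - 2*r1*r2*cos(t2-t1))
d = sqrt(13^2 + 6^2 - 2*13*6*cos(75-180)) = 15.6645

15.6645


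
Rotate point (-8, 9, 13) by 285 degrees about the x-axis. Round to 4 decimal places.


x' = -8
y' = 9*cos(285) - 13*sin(285) = 14.8864
z' = 9*sin(285) + 13*cos(285) = -5.3287

(-8, 14.8864, -5.3287)


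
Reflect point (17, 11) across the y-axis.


Reflection across y-axis: (x, y) -> (-x, y)
(17, 11) -> (-17, 11)

(-17, 11)


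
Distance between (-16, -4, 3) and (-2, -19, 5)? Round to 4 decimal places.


d = sqrt((-2--16)^2 + (-19--4)^2 + (5-3)^2) = 20.6155

20.6155


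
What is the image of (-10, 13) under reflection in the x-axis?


Reflection across x-axis: (x, y) -> (x, -y)
(-10, 13) -> (-10, -13)

(-10, -13)


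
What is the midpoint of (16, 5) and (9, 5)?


Midpoint = ((16+9)/2, (5+5)/2) = (12.5, 5)

(12.5, 5)


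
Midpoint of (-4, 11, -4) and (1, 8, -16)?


Midpoint = ((-4+1)/2, (11+8)/2, (-4+-16)/2) = (-1.5, 9.5, -10)

(-1.5, 9.5, -10)


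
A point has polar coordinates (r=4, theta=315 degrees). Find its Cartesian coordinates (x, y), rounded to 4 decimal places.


x = 4 * cos(315) = 2.8284
y = 4 * sin(315) = -2.8284

(2.8284, -2.8284)


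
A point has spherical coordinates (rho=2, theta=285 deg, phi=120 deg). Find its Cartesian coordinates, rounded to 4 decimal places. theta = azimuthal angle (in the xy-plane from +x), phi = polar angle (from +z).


x = 2 * sin(120) * cos(285) = 0.4483
y = 2 * sin(120) * sin(285) = -1.673
z = 2 * cos(120) = -1

(0.4483, -1.673, -1)


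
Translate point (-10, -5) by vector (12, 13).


Translation: (x+dx, y+dy) = (-10+12, -5+13) = (2, 8)

(2, 8)


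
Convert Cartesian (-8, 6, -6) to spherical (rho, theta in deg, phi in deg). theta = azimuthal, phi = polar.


rho = sqrt((-8)^2 + 6^2 + (-6)^2) = 11.6619
theta = atan2(6, -8) = 143.1301 deg
phi = acos(-6/11.6619) = 120.9638 deg

rho = 11.6619, theta = 143.1301 deg, phi = 120.9638 deg


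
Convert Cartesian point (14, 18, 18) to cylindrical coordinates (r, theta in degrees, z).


r = sqrt(14^2 + 18^2) = 22.8035
theta = atan2(18, 14) = 52.125 deg
z = 18

r = 22.8035, theta = 52.125 deg, z = 18


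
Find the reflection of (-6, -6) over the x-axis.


Reflection across x-axis: (x, y) -> (x, -y)
(-6, -6) -> (-6, 6)

(-6, 6)


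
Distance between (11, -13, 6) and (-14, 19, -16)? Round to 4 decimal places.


d = sqrt((-14-11)^2 + (19--13)^2 + (-16-6)^2) = 46.1844

46.1844


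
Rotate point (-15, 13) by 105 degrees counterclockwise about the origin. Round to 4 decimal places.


x' = -15*cos(105) - 13*sin(105) = -8.6748
y' = -15*sin(105) + 13*cos(105) = -17.8535

(-8.6748, -17.8535)


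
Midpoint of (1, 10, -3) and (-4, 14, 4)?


Midpoint = ((1+-4)/2, (10+14)/2, (-3+4)/2) = (-1.5, 12, 0.5)

(-1.5, 12, 0.5)


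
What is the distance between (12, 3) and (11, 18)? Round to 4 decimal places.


d = sqrt((11-12)^2 + (18-3)^2) = 15.0333

15.0333


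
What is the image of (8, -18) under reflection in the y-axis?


Reflection across y-axis: (x, y) -> (-x, y)
(8, -18) -> (-8, -18)

(-8, -18)


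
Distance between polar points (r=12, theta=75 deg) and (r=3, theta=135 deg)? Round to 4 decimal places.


d = sqrt(r1^2 + r2^2 - 2*r1*r2*cos(t2-t1))
d = sqrt(12^2 + 3^2 - 2*12*3*cos(135-75)) = 10.8167

10.8167


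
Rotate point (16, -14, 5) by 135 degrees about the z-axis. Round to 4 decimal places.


x' = 16*cos(135) - -14*sin(135) = -1.4142
y' = 16*sin(135) + -14*cos(135) = 21.2132
z' = 5

(-1.4142, 21.2132, 5)


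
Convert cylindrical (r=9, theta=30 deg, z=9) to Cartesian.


x = 9 * cos(30) = 7.7942
y = 9 * sin(30) = 4.5
z = 9

(7.7942, 4.5, 9)


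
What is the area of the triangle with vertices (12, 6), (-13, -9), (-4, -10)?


Area = |x1(y2-y3) + x2(y3-y1) + x3(y1-y2)| / 2
= |12*(-9--10) + -13*(-10-6) + -4*(6--9)| / 2
= 80

80


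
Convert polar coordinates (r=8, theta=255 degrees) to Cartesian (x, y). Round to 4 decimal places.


x = 8 * cos(255) = -2.0706
y = 8 * sin(255) = -7.7274

(-2.0706, -7.7274)


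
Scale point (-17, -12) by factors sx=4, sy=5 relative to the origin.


Scaling: (x*sx, y*sy) = (-17*4, -12*5) = (-68, -60)

(-68, -60)


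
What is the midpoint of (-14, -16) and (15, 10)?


Midpoint = ((-14+15)/2, (-16+10)/2) = (0.5, -3)

(0.5, -3)


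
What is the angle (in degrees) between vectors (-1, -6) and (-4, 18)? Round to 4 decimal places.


dot = -1*-4 + -6*18 = -104
|u| = 6.0828, |v| = 18.4391
cos(angle) = -0.9272
angle = 158.0089 degrees

158.0089 degrees


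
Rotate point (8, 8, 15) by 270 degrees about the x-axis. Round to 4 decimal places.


x' = 8
y' = 8*cos(270) - 15*sin(270) = 15
z' = 8*sin(270) + 15*cos(270) = -8

(8, 15, -8)


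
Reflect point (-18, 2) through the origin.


Reflection through origin: (x, y) -> (-x, -y)
(-18, 2) -> (18, -2)

(18, -2)


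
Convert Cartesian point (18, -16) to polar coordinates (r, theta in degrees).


r = sqrt(18^2 + (-16)^2) = 24.0832
theta = atan2(-16, 18) = 318.3665 degrees

r = 24.0832, theta = 318.3665 degrees


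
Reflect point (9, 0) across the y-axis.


Reflection across y-axis: (x, y) -> (-x, y)
(9, 0) -> (-9, 0)

(-9, 0)


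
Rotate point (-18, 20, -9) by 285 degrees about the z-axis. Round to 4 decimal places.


x' = -18*cos(285) - 20*sin(285) = 14.6598
y' = -18*sin(285) + 20*cos(285) = 22.563
z' = -9

(14.6598, 22.563, -9)


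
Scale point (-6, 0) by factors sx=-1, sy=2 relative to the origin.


Scaling: (x*sx, y*sy) = (-6*-1, 0*2) = (6, 0)

(6, 0)


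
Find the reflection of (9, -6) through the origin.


Reflection through origin: (x, y) -> (-x, -y)
(9, -6) -> (-9, 6)

(-9, 6)


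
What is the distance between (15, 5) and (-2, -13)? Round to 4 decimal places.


d = sqrt((-2-15)^2 + (-13-5)^2) = 24.7588

24.7588


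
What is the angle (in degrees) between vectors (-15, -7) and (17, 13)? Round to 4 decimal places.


dot = -15*17 + -7*13 = -346
|u| = 16.5529, |v| = 21.4009
cos(angle) = -0.9767
angle = 167.6115 degrees

167.6115 degrees


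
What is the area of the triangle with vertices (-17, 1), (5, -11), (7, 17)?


Area = |x1(y2-y3) + x2(y3-y1) + x3(y1-y2)| / 2
= |-17*(-11-17) + 5*(17-1) + 7*(1--11)| / 2
= 320

320


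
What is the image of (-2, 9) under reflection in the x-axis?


Reflection across x-axis: (x, y) -> (x, -y)
(-2, 9) -> (-2, -9)

(-2, -9)


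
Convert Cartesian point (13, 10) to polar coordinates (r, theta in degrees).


r = sqrt(13^2 + 10^2) = 16.4012
theta = atan2(10, 13) = 37.5686 degrees

r = 16.4012, theta = 37.5686 degrees


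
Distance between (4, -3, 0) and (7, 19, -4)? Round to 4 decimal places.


d = sqrt((7-4)^2 + (19--3)^2 + (-4-0)^2) = 22.561

22.561


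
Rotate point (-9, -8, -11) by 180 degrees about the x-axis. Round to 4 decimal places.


x' = -9
y' = -8*cos(180) - -11*sin(180) = 8
z' = -8*sin(180) + -11*cos(180) = 11

(-9, 8, 11)


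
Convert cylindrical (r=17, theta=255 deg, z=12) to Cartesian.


x = 17 * cos(255) = -4.3999
y = 17 * sin(255) = -16.4207
z = 12

(-4.3999, -16.4207, 12)


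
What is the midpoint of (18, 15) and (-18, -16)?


Midpoint = ((18+-18)/2, (15+-16)/2) = (0, -0.5)

(0, -0.5)


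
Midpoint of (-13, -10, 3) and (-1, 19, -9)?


Midpoint = ((-13+-1)/2, (-10+19)/2, (3+-9)/2) = (-7, 4.5, -3)

(-7, 4.5, -3)


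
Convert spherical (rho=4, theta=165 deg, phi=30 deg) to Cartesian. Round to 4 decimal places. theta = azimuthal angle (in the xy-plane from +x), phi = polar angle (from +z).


x = 4 * sin(30) * cos(165) = -1.9319
y = 4 * sin(30) * sin(165) = 0.5176
z = 4 * cos(30) = 3.4641

(-1.9319, 0.5176, 3.4641)


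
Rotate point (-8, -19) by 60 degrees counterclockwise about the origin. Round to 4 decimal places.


x' = -8*cos(60) - -19*sin(60) = 12.4545
y' = -8*sin(60) + -19*cos(60) = -16.4282

(12.4545, -16.4282)


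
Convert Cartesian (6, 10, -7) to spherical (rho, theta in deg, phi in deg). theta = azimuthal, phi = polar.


rho = sqrt(6^2 + 10^2 + (-7)^2) = 13.6015
theta = atan2(10, 6) = 59.0362 deg
phi = acos(-7/13.6015) = 120.9741 deg

rho = 13.6015, theta = 59.0362 deg, phi = 120.9741 deg


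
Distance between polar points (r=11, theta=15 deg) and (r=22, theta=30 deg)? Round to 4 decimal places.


d = sqrt(r1^2 + r2^2 - 2*r1*r2*cos(t2-t1))
d = sqrt(11^2 + 22^2 - 2*11*22*cos(30-15)) = 11.7257

11.7257


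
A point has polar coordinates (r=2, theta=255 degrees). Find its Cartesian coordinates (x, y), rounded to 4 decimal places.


x = 2 * cos(255) = -0.5176
y = 2 * sin(255) = -1.9319

(-0.5176, -1.9319)


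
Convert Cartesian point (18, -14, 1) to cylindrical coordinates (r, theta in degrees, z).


r = sqrt(18^2 + (-14)^2) = 22.8035
theta = atan2(-14, 18) = 322.125 deg
z = 1

r = 22.8035, theta = 322.125 deg, z = 1


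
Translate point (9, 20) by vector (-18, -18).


Translation: (x+dx, y+dy) = (9+-18, 20+-18) = (-9, 2)

(-9, 2)


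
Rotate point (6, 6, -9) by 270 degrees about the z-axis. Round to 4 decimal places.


x' = 6*cos(270) - 6*sin(270) = 6
y' = 6*sin(270) + 6*cos(270) = -6
z' = -9

(6, -6, -9)


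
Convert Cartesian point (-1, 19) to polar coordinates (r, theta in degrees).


r = sqrt((-1)^2 + 19^2) = 19.0263
theta = atan2(19, -1) = 93.0128 degrees

r = 19.0263, theta = 93.0128 degrees


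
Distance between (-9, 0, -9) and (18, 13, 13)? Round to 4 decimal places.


d = sqrt((18--9)^2 + (13-0)^2 + (13--9)^2) = 37.1753

37.1753


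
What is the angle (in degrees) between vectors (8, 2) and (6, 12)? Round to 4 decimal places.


dot = 8*6 + 2*12 = 72
|u| = 8.2462, |v| = 13.4164
cos(angle) = 0.6508
angle = 49.3987 degrees

49.3987 degrees


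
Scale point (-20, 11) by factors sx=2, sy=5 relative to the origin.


Scaling: (x*sx, y*sy) = (-20*2, 11*5) = (-40, 55)

(-40, 55)


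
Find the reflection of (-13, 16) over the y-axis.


Reflection across y-axis: (x, y) -> (-x, y)
(-13, 16) -> (13, 16)

(13, 16)


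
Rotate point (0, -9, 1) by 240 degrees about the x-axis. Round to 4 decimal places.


x' = 0
y' = -9*cos(240) - 1*sin(240) = 5.366
z' = -9*sin(240) + 1*cos(240) = 7.2942

(0, 5.366, 7.2942)


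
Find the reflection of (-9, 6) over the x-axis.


Reflection across x-axis: (x, y) -> (x, -y)
(-9, 6) -> (-9, -6)

(-9, -6)


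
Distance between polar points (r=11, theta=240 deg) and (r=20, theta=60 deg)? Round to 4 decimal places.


d = sqrt(r1^2 + r2^2 - 2*r1*r2*cos(t2-t1))
d = sqrt(11^2 + 20^2 - 2*11*20*cos(60-240)) = 31

31


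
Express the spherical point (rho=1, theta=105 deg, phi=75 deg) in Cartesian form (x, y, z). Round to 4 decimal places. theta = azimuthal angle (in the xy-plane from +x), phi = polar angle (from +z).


x = 1 * sin(75) * cos(105) = -0.25
y = 1 * sin(75) * sin(105) = 0.933
z = 1 * cos(75) = 0.2588

(-0.25, 0.933, 0.2588)


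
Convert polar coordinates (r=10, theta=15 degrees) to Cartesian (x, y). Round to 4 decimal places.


x = 10 * cos(15) = 9.6593
y = 10 * sin(15) = 2.5882

(9.6593, 2.5882)


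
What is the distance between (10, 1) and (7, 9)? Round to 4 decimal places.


d = sqrt((7-10)^2 + (9-1)^2) = 8.544

8.544


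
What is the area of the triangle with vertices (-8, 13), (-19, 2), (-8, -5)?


Area = |x1(y2-y3) + x2(y3-y1) + x3(y1-y2)| / 2
= |-8*(2--5) + -19*(-5-13) + -8*(13-2)| / 2
= 99

99


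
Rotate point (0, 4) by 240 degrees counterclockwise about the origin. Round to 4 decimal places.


x' = 0*cos(240) - 4*sin(240) = 3.4641
y' = 0*sin(240) + 4*cos(240) = -2

(3.4641, -2)


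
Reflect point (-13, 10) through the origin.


Reflection through origin: (x, y) -> (-x, -y)
(-13, 10) -> (13, -10)

(13, -10)


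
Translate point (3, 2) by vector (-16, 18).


Translation: (x+dx, y+dy) = (3+-16, 2+18) = (-13, 20)

(-13, 20)


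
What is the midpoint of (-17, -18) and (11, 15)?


Midpoint = ((-17+11)/2, (-18+15)/2) = (-3, -1.5)

(-3, -1.5)


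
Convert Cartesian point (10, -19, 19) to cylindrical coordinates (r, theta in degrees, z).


r = sqrt(10^2 + (-19)^2) = 21.4709
theta = atan2(-19, 10) = 297.7585 deg
z = 19

r = 21.4709, theta = 297.7585 deg, z = 19


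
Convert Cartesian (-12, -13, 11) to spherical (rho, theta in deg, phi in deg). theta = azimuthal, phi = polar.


rho = sqrt((-12)^2 + (-13)^2 + 11^2) = 20.8327
theta = atan2(-13, -12) = 227.2906 deg
phi = acos(11/20.8327) = 58.1284 deg

rho = 20.8327, theta = 227.2906 deg, phi = 58.1284 deg


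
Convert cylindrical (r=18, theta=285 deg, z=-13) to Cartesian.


x = 18 * cos(285) = 4.6587
y = 18 * sin(285) = -17.3867
z = -13

(4.6587, -17.3867, -13)


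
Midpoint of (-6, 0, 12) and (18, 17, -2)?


Midpoint = ((-6+18)/2, (0+17)/2, (12+-2)/2) = (6, 8.5, 5)

(6, 8.5, 5)


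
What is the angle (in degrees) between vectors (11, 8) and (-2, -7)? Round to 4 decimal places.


dot = 11*-2 + 8*-7 = -78
|u| = 13.6015, |v| = 7.2801
cos(angle) = -0.7877
angle = 141.9728 degrees

141.9728 degrees


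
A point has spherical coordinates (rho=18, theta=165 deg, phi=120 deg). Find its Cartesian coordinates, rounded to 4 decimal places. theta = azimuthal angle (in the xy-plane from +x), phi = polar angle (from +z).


x = 18 * sin(120) * cos(165) = -15.0573
y = 18 * sin(120) * sin(165) = 4.0346
z = 18 * cos(120) = -9

(-15.0573, 4.0346, -9)


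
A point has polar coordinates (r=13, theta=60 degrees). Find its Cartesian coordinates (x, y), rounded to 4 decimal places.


x = 13 * cos(60) = 6.5
y = 13 * sin(60) = 11.2583

(6.5, 11.2583)


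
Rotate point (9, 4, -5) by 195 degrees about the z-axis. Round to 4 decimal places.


x' = 9*cos(195) - 4*sin(195) = -7.6581
y' = 9*sin(195) + 4*cos(195) = -6.1931
z' = -5

(-7.6581, -6.1931, -5)


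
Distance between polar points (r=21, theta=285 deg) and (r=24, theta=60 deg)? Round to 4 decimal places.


d = sqrt(r1^2 + r2^2 - 2*r1*r2*cos(t2-t1))
d = sqrt(21^2 + 24^2 - 2*21*24*cos(60-285)) = 41.5904

41.5904


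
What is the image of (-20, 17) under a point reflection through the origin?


Reflection through origin: (x, y) -> (-x, -y)
(-20, 17) -> (20, -17)

(20, -17)


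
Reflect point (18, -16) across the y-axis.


Reflection across y-axis: (x, y) -> (-x, y)
(18, -16) -> (-18, -16)

(-18, -16)
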